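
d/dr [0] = 0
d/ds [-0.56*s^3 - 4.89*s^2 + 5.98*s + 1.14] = -1.68*s^2 - 9.78*s + 5.98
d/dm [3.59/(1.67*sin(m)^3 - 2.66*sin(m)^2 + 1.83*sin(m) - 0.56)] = (-17.9859*sin(m)^2 + 19.0988*sin(m) - 6.5697)*cos(m)/(1.67*sin(m)^3 - 2.66*sin(m)^2 + 1.83*sin(m) - 0.56)^2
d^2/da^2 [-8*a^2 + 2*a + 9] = -16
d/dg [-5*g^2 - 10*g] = -10*g - 10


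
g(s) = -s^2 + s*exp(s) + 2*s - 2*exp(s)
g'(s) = s*exp(s) - 2*s - exp(s) + 2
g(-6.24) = -51.43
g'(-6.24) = 14.47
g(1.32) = -1.65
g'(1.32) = 0.56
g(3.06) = 19.36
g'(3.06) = 39.81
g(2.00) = 0.00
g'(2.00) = 5.39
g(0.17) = -1.86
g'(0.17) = 0.68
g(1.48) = -1.51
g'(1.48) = 1.15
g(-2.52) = -11.75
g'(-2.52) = 6.76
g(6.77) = 4123.86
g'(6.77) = 5015.93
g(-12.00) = -168.00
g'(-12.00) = 26.00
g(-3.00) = -15.25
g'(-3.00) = 7.80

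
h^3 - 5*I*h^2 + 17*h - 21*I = (h - 7*I)*(h - I)*(h + 3*I)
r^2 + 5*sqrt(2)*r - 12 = (r - sqrt(2))*(r + 6*sqrt(2))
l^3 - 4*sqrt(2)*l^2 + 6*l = l*(l - 3*sqrt(2))*(l - sqrt(2))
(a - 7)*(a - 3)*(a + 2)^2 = a^4 - 6*a^3 - 15*a^2 + 44*a + 84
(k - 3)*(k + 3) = k^2 - 9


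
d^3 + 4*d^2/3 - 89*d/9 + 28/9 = (d - 7/3)*(d - 1/3)*(d + 4)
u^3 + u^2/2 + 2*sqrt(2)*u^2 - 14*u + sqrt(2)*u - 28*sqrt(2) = (u - 7/2)*(u + 4)*(u + 2*sqrt(2))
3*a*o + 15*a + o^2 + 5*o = (3*a + o)*(o + 5)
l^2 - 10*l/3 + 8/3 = (l - 2)*(l - 4/3)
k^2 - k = k*(k - 1)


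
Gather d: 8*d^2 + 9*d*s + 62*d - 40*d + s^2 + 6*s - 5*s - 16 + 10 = 8*d^2 + d*(9*s + 22) + s^2 + s - 6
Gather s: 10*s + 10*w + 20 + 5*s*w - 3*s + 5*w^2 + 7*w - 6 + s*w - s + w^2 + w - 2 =s*(6*w + 6) + 6*w^2 + 18*w + 12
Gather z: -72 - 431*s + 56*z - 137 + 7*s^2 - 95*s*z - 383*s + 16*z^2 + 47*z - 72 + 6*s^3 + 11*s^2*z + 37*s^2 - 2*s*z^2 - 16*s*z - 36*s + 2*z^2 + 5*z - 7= 6*s^3 + 44*s^2 - 850*s + z^2*(18 - 2*s) + z*(11*s^2 - 111*s + 108) - 288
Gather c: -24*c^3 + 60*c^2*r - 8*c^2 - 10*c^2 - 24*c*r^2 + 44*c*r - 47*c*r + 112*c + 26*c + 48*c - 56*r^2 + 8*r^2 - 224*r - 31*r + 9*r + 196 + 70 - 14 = -24*c^3 + c^2*(60*r - 18) + c*(-24*r^2 - 3*r + 186) - 48*r^2 - 246*r + 252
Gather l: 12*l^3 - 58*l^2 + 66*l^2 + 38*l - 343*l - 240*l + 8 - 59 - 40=12*l^3 + 8*l^2 - 545*l - 91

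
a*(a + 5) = a^2 + 5*a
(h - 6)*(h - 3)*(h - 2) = h^3 - 11*h^2 + 36*h - 36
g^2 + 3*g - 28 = (g - 4)*(g + 7)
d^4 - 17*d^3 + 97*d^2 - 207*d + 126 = (d - 7)*(d - 6)*(d - 3)*(d - 1)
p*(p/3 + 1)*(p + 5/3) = p^3/3 + 14*p^2/9 + 5*p/3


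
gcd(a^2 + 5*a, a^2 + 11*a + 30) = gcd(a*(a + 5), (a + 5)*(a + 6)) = a + 5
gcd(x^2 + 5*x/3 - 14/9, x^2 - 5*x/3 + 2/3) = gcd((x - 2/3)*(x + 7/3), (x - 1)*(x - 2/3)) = x - 2/3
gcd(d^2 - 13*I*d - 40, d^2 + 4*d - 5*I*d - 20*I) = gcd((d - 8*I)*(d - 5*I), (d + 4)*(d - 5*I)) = d - 5*I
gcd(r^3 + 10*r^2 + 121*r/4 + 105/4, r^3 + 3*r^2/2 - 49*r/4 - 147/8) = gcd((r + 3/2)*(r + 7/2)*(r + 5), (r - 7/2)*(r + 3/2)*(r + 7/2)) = r^2 + 5*r + 21/4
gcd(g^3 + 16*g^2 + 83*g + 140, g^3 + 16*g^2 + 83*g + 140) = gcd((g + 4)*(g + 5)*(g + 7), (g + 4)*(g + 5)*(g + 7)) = g^3 + 16*g^2 + 83*g + 140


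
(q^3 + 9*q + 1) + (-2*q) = q^3 + 7*q + 1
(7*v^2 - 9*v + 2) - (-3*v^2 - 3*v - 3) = 10*v^2 - 6*v + 5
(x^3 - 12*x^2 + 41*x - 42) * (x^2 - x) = x^5 - 13*x^4 + 53*x^3 - 83*x^2 + 42*x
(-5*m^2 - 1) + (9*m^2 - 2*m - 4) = 4*m^2 - 2*m - 5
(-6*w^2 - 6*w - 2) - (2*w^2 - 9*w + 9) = -8*w^2 + 3*w - 11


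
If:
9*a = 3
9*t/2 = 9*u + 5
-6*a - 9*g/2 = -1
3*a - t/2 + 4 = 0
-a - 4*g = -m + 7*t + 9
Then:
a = 1/3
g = -2/9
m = 706/9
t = 10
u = 40/9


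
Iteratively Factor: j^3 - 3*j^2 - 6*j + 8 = (j - 1)*(j^2 - 2*j - 8) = (j - 4)*(j - 1)*(j + 2)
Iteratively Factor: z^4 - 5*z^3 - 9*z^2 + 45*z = (z - 5)*(z^3 - 9*z) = (z - 5)*(z - 3)*(z^2 + 3*z) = z*(z - 5)*(z - 3)*(z + 3)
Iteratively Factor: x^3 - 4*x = (x + 2)*(x^2 - 2*x) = (x - 2)*(x + 2)*(x)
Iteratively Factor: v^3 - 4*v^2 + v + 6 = (v - 2)*(v^2 - 2*v - 3) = (v - 3)*(v - 2)*(v + 1)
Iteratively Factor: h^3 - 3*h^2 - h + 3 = (h - 3)*(h^2 - 1) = (h - 3)*(h - 1)*(h + 1)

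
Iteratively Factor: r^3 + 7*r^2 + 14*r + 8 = (r + 1)*(r^2 + 6*r + 8) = (r + 1)*(r + 2)*(r + 4)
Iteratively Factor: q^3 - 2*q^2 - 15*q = (q + 3)*(q^2 - 5*q) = q*(q + 3)*(q - 5)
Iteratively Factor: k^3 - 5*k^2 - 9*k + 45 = (k - 5)*(k^2 - 9) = (k - 5)*(k - 3)*(k + 3)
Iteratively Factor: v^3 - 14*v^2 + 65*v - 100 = (v - 5)*(v^2 - 9*v + 20) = (v - 5)*(v - 4)*(v - 5)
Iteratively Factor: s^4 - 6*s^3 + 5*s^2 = (s)*(s^3 - 6*s^2 + 5*s) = s*(s - 5)*(s^2 - s) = s*(s - 5)*(s - 1)*(s)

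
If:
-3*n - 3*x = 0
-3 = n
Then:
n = -3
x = 3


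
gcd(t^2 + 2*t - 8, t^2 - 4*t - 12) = 1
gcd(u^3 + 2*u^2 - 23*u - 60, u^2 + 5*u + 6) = u + 3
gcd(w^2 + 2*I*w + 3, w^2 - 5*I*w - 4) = w - I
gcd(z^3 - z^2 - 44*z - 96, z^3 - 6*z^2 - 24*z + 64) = z^2 - 4*z - 32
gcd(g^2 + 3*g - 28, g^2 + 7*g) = g + 7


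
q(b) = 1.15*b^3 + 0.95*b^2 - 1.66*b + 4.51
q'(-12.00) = 472.34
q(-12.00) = -1825.97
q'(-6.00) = 111.14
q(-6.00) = -199.73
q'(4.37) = 72.53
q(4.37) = 111.37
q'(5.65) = 119.21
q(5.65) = 232.87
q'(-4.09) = 48.28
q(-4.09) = -51.49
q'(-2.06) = 9.07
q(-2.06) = 1.91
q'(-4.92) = 72.50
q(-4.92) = -101.29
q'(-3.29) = 29.43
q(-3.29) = -20.70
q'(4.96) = 92.64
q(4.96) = 159.98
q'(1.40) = 7.76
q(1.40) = 7.20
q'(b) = 3.45*b^2 + 1.9*b - 1.66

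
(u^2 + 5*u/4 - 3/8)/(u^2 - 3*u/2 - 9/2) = (u - 1/4)/(u - 3)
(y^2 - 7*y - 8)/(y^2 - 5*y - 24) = (y + 1)/(y + 3)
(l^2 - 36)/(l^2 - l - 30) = (l + 6)/(l + 5)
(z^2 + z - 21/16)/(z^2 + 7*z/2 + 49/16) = (4*z - 3)/(4*z + 7)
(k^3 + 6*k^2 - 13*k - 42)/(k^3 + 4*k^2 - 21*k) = (k + 2)/k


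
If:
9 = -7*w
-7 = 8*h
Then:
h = -7/8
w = -9/7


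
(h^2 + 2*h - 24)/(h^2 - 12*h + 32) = (h + 6)/(h - 8)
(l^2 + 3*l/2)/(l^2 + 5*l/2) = (2*l + 3)/(2*l + 5)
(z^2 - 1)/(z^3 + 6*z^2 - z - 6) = 1/(z + 6)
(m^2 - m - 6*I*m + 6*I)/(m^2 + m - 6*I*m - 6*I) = (m - 1)/(m + 1)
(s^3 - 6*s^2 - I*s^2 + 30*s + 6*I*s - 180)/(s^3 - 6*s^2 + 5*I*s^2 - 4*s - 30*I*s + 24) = (s^2 - I*s + 30)/(s^2 + 5*I*s - 4)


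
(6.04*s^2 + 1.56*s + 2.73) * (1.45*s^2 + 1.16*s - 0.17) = 8.758*s^4 + 9.2684*s^3 + 4.7413*s^2 + 2.9016*s - 0.4641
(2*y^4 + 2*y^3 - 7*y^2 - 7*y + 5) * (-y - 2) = -2*y^5 - 6*y^4 + 3*y^3 + 21*y^2 + 9*y - 10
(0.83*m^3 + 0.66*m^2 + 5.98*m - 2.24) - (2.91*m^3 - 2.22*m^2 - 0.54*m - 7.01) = -2.08*m^3 + 2.88*m^2 + 6.52*m + 4.77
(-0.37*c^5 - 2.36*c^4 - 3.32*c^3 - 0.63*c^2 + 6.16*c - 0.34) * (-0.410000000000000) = 0.1517*c^5 + 0.9676*c^4 + 1.3612*c^3 + 0.2583*c^2 - 2.5256*c + 0.1394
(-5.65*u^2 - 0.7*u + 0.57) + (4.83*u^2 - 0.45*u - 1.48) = -0.82*u^2 - 1.15*u - 0.91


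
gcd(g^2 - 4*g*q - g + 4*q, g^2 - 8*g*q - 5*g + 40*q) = 1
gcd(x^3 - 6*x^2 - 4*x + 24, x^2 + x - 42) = x - 6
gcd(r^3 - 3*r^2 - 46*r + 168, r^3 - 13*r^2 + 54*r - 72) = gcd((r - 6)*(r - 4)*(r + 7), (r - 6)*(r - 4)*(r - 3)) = r^2 - 10*r + 24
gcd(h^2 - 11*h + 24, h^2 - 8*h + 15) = h - 3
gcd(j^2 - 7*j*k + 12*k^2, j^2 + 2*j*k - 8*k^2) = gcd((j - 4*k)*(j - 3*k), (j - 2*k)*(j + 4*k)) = 1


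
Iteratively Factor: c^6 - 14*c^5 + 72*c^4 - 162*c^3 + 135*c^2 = (c)*(c^5 - 14*c^4 + 72*c^3 - 162*c^2 + 135*c) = c*(c - 3)*(c^4 - 11*c^3 + 39*c^2 - 45*c) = c*(c - 3)^2*(c^3 - 8*c^2 + 15*c) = c*(c - 3)^3*(c^2 - 5*c) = c*(c - 5)*(c - 3)^3*(c)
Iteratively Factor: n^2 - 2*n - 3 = (n + 1)*(n - 3)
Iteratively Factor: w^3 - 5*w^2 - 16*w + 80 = (w - 5)*(w^2 - 16) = (w - 5)*(w + 4)*(w - 4)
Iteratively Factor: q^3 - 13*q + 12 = (q + 4)*(q^2 - 4*q + 3) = (q - 1)*(q + 4)*(q - 3)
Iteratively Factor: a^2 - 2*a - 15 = (a - 5)*(a + 3)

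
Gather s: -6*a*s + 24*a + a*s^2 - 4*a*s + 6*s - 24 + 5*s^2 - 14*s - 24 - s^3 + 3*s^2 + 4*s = 24*a - s^3 + s^2*(a + 8) + s*(-10*a - 4) - 48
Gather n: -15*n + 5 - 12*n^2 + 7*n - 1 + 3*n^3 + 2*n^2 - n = 3*n^3 - 10*n^2 - 9*n + 4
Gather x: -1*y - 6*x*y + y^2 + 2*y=-6*x*y + y^2 + y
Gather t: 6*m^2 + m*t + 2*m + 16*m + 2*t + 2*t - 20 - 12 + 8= 6*m^2 + 18*m + t*(m + 4) - 24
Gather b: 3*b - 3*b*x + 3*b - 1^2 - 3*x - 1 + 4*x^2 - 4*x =b*(6 - 3*x) + 4*x^2 - 7*x - 2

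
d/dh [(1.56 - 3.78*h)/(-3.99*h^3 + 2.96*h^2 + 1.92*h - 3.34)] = (-30.1644*h^3 + 29.862*h^2 - 9.2352*h + 9.63)/(15.9201*h^6 - 23.6208*h^5 - 6.56*h^4 + 38.0196*h^3 - 16.0864*h^2 - 12.8256*h + 11.1556)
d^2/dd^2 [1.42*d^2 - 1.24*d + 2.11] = 2.84000000000000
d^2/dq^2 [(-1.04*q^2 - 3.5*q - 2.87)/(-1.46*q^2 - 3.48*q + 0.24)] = (-3.5527136788005e-15*q^4 + 4.35313599999998*q^3 + 38.892648*q^2 + 94.849776*q + 77.4912)/(3.112136*q^6 + 22.253904*q^5 + 51.5088*q^4 + 34.82784*q^3 - 8.4672*q^2 + 0.601344*q - 0.013824)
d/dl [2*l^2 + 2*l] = 4*l + 2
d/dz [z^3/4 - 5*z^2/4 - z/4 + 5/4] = 3*z^2/4 - 5*z/2 - 1/4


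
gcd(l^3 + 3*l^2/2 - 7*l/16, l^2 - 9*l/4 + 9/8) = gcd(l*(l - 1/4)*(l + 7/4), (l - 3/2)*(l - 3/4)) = 1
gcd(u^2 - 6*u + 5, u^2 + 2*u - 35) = u - 5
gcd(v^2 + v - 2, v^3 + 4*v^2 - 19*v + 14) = v - 1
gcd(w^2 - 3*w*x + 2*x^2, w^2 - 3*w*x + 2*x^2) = w^2 - 3*w*x + 2*x^2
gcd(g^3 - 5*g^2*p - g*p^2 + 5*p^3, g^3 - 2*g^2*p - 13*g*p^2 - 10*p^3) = -g^2 + 4*g*p + 5*p^2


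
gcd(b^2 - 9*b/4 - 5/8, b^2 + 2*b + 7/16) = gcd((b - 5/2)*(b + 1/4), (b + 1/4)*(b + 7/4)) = b + 1/4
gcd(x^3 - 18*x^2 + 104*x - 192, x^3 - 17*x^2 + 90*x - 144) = x^2 - 14*x + 48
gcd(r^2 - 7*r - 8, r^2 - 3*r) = 1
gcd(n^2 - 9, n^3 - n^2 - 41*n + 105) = n - 3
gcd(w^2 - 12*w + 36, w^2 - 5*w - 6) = w - 6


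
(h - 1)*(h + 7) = h^2 + 6*h - 7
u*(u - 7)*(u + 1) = u^3 - 6*u^2 - 7*u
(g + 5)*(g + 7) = g^2 + 12*g + 35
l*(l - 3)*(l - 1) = l^3 - 4*l^2 + 3*l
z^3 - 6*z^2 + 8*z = z*(z - 4)*(z - 2)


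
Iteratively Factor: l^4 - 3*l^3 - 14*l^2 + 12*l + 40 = (l - 5)*(l^3 + 2*l^2 - 4*l - 8) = (l - 5)*(l + 2)*(l^2 - 4) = (l - 5)*(l + 2)^2*(l - 2)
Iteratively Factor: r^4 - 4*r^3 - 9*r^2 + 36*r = (r - 4)*(r^3 - 9*r) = r*(r - 4)*(r^2 - 9) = r*(r - 4)*(r - 3)*(r + 3)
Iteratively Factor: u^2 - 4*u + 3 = (u - 3)*(u - 1)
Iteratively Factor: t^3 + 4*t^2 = (t)*(t^2 + 4*t) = t*(t + 4)*(t)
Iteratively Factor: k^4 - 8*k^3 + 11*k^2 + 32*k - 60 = (k - 3)*(k^3 - 5*k^2 - 4*k + 20) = (k - 3)*(k + 2)*(k^2 - 7*k + 10) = (k - 5)*(k - 3)*(k + 2)*(k - 2)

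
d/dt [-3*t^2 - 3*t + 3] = -6*t - 3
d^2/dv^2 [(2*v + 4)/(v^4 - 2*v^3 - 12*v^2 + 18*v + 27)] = 8*(3*v^5 + 20*v^4 + 51*v^3 + 51*v^2 + 30*v + 45)/(v^10 - 33*v^8 - 8*v^7 + 402*v^6 + 216*v^5 - 2106*v^4 - 1944*v^3 + 3645*v^2 + 5832*v + 2187)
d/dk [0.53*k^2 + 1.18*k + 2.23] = 1.06*k + 1.18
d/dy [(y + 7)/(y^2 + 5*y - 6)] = (y^2 + 5*y - (y + 7)*(2*y + 5) - 6)/(y^2 + 5*y - 6)^2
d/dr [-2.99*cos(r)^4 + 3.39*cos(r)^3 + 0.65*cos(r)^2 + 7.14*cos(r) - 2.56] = (11.96*cos(r)^3 - 10.17*cos(r)^2 - 1.3*cos(r) - 7.14)*sin(r)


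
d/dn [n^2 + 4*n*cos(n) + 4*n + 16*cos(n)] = -4*n*sin(n) + 2*n - 16*sin(n) + 4*cos(n) + 4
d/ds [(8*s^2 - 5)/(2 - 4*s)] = (-8*s^2 + 8*s - 5)/(4*s^2 - 4*s + 1)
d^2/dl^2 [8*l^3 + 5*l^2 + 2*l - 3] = 48*l + 10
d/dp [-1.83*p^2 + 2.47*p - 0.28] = 2.47 - 3.66*p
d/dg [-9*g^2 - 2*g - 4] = -18*g - 2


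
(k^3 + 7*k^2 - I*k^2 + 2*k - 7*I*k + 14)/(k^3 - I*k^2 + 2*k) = (k + 7)/k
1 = 1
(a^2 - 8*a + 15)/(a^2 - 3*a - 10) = (a - 3)/(a + 2)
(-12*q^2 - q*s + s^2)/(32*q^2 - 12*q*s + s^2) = (-3*q - s)/(8*q - s)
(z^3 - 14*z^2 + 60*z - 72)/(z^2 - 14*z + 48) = (z^2 - 8*z + 12)/(z - 8)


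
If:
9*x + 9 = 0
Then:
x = -1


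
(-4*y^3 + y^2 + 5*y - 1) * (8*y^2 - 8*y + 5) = -32*y^5 + 40*y^4 + 12*y^3 - 43*y^2 + 33*y - 5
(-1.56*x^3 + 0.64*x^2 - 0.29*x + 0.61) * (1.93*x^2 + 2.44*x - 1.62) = -3.0108*x^5 - 2.5712*x^4 + 3.5291*x^3 - 0.5671*x^2 + 1.9582*x - 0.9882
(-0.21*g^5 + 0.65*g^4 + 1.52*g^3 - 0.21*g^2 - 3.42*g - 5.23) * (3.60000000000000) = -0.756*g^5 + 2.34*g^4 + 5.472*g^3 - 0.756*g^2 - 12.312*g - 18.828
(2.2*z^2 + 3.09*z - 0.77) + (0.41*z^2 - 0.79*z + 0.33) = 2.61*z^2 + 2.3*z - 0.44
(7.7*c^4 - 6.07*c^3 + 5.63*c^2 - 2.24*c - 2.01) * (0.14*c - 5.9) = 1.078*c^5 - 46.2798*c^4 + 36.6012*c^3 - 33.5306*c^2 + 12.9346*c + 11.859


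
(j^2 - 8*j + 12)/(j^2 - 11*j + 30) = (j - 2)/(j - 5)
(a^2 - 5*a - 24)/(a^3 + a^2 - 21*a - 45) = (a - 8)/(a^2 - 2*a - 15)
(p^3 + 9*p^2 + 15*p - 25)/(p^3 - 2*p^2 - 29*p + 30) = (p + 5)/(p - 6)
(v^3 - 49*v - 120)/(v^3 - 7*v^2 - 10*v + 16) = (v^2 + 8*v + 15)/(v^2 + v - 2)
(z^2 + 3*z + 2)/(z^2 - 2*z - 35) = (z^2 + 3*z + 2)/(z^2 - 2*z - 35)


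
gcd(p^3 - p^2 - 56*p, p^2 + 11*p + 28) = p + 7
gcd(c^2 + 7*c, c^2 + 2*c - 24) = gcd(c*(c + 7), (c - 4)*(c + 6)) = 1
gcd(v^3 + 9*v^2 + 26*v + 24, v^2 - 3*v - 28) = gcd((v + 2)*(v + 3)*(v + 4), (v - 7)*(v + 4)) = v + 4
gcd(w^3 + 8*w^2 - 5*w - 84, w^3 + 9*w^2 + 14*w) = w + 7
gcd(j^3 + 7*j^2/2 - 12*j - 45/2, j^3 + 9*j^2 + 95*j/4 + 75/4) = j^2 + 13*j/2 + 15/2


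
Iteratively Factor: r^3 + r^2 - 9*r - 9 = (r - 3)*(r^2 + 4*r + 3) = (r - 3)*(r + 3)*(r + 1)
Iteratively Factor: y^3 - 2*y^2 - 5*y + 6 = (y - 3)*(y^2 + y - 2) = (y - 3)*(y - 1)*(y + 2)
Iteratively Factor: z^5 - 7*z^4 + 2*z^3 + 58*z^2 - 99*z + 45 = (z - 5)*(z^4 - 2*z^3 - 8*z^2 + 18*z - 9) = (z - 5)*(z - 1)*(z^3 - z^2 - 9*z + 9) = (z - 5)*(z - 1)*(z + 3)*(z^2 - 4*z + 3) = (z - 5)*(z - 1)^2*(z + 3)*(z - 3)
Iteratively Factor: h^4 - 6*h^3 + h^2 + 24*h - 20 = (h - 2)*(h^3 - 4*h^2 - 7*h + 10) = (h - 2)*(h - 1)*(h^2 - 3*h - 10) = (h - 5)*(h - 2)*(h - 1)*(h + 2)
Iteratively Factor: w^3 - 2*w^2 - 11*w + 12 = (w + 3)*(w^2 - 5*w + 4) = (w - 1)*(w + 3)*(w - 4)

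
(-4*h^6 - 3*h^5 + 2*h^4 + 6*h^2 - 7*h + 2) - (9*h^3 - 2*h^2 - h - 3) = -4*h^6 - 3*h^5 + 2*h^4 - 9*h^3 + 8*h^2 - 6*h + 5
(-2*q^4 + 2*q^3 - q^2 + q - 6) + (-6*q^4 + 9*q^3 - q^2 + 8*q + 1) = -8*q^4 + 11*q^3 - 2*q^2 + 9*q - 5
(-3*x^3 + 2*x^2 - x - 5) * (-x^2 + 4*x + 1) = 3*x^5 - 14*x^4 + 6*x^3 + 3*x^2 - 21*x - 5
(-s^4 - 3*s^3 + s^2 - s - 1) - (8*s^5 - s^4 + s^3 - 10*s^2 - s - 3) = -8*s^5 - 4*s^3 + 11*s^2 + 2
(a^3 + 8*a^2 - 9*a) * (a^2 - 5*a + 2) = a^5 + 3*a^4 - 47*a^3 + 61*a^2 - 18*a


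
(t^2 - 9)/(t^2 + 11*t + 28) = (t^2 - 9)/(t^2 + 11*t + 28)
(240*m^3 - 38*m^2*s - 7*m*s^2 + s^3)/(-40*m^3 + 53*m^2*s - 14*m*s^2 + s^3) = (6*m + s)/(-m + s)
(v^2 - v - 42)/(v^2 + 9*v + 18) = (v - 7)/(v + 3)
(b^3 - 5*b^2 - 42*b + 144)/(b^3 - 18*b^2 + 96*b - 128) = (b^2 + 3*b - 18)/(b^2 - 10*b + 16)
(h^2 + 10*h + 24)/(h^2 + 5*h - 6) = (h + 4)/(h - 1)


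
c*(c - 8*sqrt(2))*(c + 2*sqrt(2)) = c^3 - 6*sqrt(2)*c^2 - 32*c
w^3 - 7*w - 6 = (w - 3)*(w + 1)*(w + 2)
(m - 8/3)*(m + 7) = m^2 + 13*m/3 - 56/3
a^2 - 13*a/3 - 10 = (a - 6)*(a + 5/3)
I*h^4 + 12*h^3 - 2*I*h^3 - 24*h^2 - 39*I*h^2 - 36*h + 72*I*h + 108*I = (h - 3)*(h - 6*I)^2*(I*h + I)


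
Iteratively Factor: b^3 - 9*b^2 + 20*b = (b - 5)*(b^2 - 4*b) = b*(b - 5)*(b - 4)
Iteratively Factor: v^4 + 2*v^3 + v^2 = (v)*(v^3 + 2*v^2 + v) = v*(v + 1)*(v^2 + v) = v^2*(v + 1)*(v + 1)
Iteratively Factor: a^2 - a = (a)*(a - 1)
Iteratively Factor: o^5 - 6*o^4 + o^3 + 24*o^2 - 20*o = (o - 2)*(o^4 - 4*o^3 - 7*o^2 + 10*o) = (o - 5)*(o - 2)*(o^3 + o^2 - 2*o) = (o - 5)*(o - 2)*(o - 1)*(o^2 + 2*o) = o*(o - 5)*(o - 2)*(o - 1)*(o + 2)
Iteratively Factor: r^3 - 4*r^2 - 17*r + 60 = (r - 5)*(r^2 + r - 12) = (r - 5)*(r + 4)*(r - 3)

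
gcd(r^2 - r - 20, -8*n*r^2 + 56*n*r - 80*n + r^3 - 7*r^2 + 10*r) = r - 5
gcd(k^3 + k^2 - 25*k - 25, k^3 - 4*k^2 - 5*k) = k^2 - 4*k - 5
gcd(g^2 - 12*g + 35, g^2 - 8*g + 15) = g - 5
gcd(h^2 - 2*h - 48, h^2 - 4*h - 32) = h - 8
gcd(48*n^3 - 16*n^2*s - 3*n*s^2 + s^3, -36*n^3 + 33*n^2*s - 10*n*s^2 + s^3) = 12*n^2 - 7*n*s + s^2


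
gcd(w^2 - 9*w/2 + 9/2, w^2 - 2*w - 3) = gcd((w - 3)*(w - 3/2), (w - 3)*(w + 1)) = w - 3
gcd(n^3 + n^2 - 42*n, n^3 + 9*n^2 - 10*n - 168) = n + 7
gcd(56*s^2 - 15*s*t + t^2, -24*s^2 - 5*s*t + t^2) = 8*s - t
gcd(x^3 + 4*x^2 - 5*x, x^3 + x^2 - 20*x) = x^2 + 5*x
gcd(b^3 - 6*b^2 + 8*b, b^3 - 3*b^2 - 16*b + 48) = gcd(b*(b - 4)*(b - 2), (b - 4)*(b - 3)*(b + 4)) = b - 4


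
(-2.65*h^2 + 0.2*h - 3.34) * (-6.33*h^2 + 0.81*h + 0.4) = 16.7745*h^4 - 3.4125*h^3 + 20.2442*h^2 - 2.6254*h - 1.336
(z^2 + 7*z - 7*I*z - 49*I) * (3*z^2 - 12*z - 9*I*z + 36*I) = 3*z^4 + 9*z^3 - 30*I*z^3 - 147*z^2 - 90*I*z^2 - 189*z + 840*I*z + 1764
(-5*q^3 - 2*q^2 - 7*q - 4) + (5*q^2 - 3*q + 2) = -5*q^3 + 3*q^2 - 10*q - 2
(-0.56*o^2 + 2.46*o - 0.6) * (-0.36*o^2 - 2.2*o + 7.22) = 0.2016*o^4 + 0.3464*o^3 - 9.2392*o^2 + 19.0812*o - 4.332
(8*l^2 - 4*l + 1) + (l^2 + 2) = 9*l^2 - 4*l + 3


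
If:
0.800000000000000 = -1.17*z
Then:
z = -0.68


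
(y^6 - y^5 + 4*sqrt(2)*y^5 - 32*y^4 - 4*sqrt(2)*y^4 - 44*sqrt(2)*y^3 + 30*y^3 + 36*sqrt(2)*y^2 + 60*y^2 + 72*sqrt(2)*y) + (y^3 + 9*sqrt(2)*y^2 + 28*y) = y^6 - y^5 + 4*sqrt(2)*y^5 - 32*y^4 - 4*sqrt(2)*y^4 - 44*sqrt(2)*y^3 + 31*y^3 + 60*y^2 + 45*sqrt(2)*y^2 + 28*y + 72*sqrt(2)*y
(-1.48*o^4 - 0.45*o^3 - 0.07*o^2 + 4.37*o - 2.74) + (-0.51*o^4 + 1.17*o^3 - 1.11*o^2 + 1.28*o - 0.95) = -1.99*o^4 + 0.72*o^3 - 1.18*o^2 + 5.65*o - 3.69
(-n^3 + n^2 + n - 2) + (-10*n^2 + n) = -n^3 - 9*n^2 + 2*n - 2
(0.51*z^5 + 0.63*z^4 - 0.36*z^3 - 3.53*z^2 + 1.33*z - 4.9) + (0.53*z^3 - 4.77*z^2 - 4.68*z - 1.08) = 0.51*z^5 + 0.63*z^4 + 0.17*z^3 - 8.3*z^2 - 3.35*z - 5.98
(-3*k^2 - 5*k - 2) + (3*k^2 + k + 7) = 5 - 4*k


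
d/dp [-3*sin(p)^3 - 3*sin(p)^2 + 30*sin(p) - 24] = 3*(-3*sin(p)^2 - 2*sin(p) + 10)*cos(p)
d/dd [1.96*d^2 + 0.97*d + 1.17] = 3.92*d + 0.97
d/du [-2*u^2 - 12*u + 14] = -4*u - 12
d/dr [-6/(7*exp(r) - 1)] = 42*exp(r)/(7*exp(r) - 1)^2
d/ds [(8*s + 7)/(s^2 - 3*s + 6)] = (-8*s^2 - 14*s + 69)/(s^4 - 6*s^3 + 21*s^2 - 36*s + 36)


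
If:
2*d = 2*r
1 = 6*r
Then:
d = 1/6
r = 1/6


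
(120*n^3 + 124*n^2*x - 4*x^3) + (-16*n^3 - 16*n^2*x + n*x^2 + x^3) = 104*n^3 + 108*n^2*x + n*x^2 - 3*x^3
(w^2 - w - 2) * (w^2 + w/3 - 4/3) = w^4 - 2*w^3/3 - 11*w^2/3 + 2*w/3 + 8/3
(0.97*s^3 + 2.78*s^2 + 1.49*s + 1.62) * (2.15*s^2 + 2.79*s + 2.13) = 2.0855*s^5 + 8.6833*s^4 + 13.0258*s^3 + 13.5615*s^2 + 7.6935*s + 3.4506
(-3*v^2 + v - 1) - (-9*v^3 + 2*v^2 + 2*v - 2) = 9*v^3 - 5*v^2 - v + 1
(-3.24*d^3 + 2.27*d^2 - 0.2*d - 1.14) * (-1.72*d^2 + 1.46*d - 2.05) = 5.5728*d^5 - 8.6348*d^4 + 10.3002*d^3 - 2.9847*d^2 - 1.2544*d + 2.337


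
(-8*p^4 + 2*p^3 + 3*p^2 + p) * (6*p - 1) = -48*p^5 + 20*p^4 + 16*p^3 + 3*p^2 - p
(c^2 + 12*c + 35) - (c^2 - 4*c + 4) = 16*c + 31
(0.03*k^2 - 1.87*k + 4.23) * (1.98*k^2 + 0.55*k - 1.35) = 0.0594*k^4 - 3.6861*k^3 + 7.3064*k^2 + 4.851*k - 5.7105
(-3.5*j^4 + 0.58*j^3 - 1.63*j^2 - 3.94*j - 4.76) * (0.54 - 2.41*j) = 8.435*j^5 - 3.2878*j^4 + 4.2415*j^3 + 8.6152*j^2 + 9.344*j - 2.5704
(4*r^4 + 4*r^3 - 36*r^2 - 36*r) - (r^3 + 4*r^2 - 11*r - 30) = 4*r^4 + 3*r^3 - 40*r^2 - 25*r + 30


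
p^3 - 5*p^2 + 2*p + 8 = (p - 4)*(p - 2)*(p + 1)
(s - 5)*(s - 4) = s^2 - 9*s + 20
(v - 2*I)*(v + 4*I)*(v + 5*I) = v^3 + 7*I*v^2 - 2*v + 40*I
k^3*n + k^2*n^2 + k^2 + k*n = k*(k + n)*(k*n + 1)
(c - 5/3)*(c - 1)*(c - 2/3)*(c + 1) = c^4 - 7*c^3/3 + c^2/9 + 7*c/3 - 10/9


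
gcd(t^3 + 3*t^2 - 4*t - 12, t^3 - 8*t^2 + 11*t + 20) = 1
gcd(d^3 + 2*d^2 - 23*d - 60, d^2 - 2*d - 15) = d^2 - 2*d - 15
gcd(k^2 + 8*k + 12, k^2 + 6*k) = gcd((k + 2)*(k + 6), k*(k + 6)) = k + 6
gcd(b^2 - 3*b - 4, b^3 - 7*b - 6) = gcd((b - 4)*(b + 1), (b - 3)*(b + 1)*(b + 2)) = b + 1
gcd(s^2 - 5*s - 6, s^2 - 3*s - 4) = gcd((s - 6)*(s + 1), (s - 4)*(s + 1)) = s + 1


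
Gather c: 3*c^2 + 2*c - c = 3*c^2 + c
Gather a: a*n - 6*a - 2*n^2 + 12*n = a*(n - 6) - 2*n^2 + 12*n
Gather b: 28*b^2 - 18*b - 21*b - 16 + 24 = 28*b^2 - 39*b + 8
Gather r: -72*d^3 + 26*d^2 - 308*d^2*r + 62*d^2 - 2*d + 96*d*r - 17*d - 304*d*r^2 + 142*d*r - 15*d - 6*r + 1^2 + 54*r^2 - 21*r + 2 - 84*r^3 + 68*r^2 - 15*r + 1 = -72*d^3 + 88*d^2 - 34*d - 84*r^3 + r^2*(122 - 304*d) + r*(-308*d^2 + 238*d - 42) + 4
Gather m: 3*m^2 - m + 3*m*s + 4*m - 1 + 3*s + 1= 3*m^2 + m*(3*s + 3) + 3*s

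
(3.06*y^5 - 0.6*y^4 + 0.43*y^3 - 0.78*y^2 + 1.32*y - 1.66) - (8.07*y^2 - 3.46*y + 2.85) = 3.06*y^5 - 0.6*y^4 + 0.43*y^3 - 8.85*y^2 + 4.78*y - 4.51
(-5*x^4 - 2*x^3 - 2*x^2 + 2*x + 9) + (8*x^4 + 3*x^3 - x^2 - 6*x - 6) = 3*x^4 + x^3 - 3*x^2 - 4*x + 3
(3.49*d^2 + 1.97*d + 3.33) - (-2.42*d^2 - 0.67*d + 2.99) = 5.91*d^2 + 2.64*d + 0.34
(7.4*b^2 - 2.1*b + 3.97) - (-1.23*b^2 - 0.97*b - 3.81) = 8.63*b^2 - 1.13*b + 7.78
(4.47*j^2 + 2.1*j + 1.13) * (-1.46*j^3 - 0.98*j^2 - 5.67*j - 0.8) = -6.5262*j^5 - 7.4466*j^4 - 29.0527*j^3 - 16.5904*j^2 - 8.0871*j - 0.904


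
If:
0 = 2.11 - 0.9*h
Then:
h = 2.34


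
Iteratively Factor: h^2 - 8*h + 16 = (h - 4)*(h - 4)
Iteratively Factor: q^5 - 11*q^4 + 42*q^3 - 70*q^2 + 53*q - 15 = (q - 1)*(q^4 - 10*q^3 + 32*q^2 - 38*q + 15) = (q - 1)^2*(q^3 - 9*q^2 + 23*q - 15) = (q - 5)*(q - 1)^2*(q^2 - 4*q + 3) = (q - 5)*(q - 3)*(q - 1)^2*(q - 1)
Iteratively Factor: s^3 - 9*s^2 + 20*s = (s)*(s^2 - 9*s + 20) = s*(s - 5)*(s - 4)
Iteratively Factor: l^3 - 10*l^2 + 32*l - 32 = (l - 4)*(l^2 - 6*l + 8) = (l - 4)^2*(l - 2)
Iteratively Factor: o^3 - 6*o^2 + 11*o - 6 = (o - 2)*(o^2 - 4*o + 3) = (o - 2)*(o - 1)*(o - 3)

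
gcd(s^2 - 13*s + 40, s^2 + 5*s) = 1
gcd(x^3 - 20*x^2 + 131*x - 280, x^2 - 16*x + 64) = x - 8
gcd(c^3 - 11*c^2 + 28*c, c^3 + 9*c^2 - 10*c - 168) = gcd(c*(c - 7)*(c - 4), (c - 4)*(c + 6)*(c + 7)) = c - 4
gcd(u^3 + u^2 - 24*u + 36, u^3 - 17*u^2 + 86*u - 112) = u - 2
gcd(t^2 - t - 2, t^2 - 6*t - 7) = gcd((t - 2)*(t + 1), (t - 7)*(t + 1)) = t + 1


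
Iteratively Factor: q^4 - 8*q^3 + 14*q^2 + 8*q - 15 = (q - 5)*(q^3 - 3*q^2 - q + 3) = (q - 5)*(q + 1)*(q^2 - 4*q + 3) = (q - 5)*(q - 1)*(q + 1)*(q - 3)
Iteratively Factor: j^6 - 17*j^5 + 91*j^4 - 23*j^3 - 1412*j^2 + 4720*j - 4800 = (j - 5)*(j^5 - 12*j^4 + 31*j^3 + 132*j^2 - 752*j + 960) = (j - 5)*(j - 3)*(j^4 - 9*j^3 + 4*j^2 + 144*j - 320) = (j - 5)*(j - 4)*(j - 3)*(j^3 - 5*j^2 - 16*j + 80) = (j - 5)^2*(j - 4)*(j - 3)*(j^2 - 16) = (j - 5)^2*(j - 4)*(j - 3)*(j + 4)*(j - 4)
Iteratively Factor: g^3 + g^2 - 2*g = (g)*(g^2 + g - 2) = g*(g - 1)*(g + 2)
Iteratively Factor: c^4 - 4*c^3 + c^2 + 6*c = (c - 3)*(c^3 - c^2 - 2*c) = (c - 3)*(c + 1)*(c^2 - 2*c) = c*(c - 3)*(c + 1)*(c - 2)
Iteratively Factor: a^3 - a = (a - 1)*(a^2 + a) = a*(a - 1)*(a + 1)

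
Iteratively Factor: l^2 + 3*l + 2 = (l + 2)*(l + 1)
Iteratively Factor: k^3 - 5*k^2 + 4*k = (k - 4)*(k^2 - k) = (k - 4)*(k - 1)*(k)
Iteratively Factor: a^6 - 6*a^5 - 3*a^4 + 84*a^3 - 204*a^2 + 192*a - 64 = (a - 4)*(a^5 - 2*a^4 - 11*a^3 + 40*a^2 - 44*a + 16) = (a - 4)*(a - 1)*(a^4 - a^3 - 12*a^2 + 28*a - 16) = (a - 4)*(a - 1)*(a + 4)*(a^3 - 5*a^2 + 8*a - 4) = (a - 4)*(a - 1)^2*(a + 4)*(a^2 - 4*a + 4) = (a - 4)*(a - 2)*(a - 1)^2*(a + 4)*(a - 2)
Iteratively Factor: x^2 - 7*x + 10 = (x - 2)*(x - 5)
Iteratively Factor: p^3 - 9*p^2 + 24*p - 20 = (p - 2)*(p^2 - 7*p + 10) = (p - 2)^2*(p - 5)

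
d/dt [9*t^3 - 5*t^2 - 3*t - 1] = 27*t^2 - 10*t - 3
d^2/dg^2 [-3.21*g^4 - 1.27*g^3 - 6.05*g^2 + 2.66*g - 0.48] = -38.52*g^2 - 7.62*g - 12.1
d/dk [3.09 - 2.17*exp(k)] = -2.17*exp(k)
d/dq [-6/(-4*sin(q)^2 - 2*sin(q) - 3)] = -12*(4*sin(q) + 1)*cos(q)/(4*sin(q)^2 + 2*sin(q) + 3)^2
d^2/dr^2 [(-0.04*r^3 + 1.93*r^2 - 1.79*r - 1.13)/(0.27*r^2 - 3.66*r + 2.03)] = (3.46944695195361e-18*r^5 + 2.22044604925031e-16*r^4 + 2.52567*r^3 - 5.05810799999999*r^2 + 11.597574*r - 39.72736)/(0.019683*r^6 - 0.800442*r^5 + 11.294397*r^4 - 61.064172*r^3 + 84.917133*r^2 - 45.247482*r + 8.365427)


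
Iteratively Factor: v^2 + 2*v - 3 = (v - 1)*(v + 3)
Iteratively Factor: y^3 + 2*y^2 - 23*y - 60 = (y + 3)*(y^2 - y - 20) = (y + 3)*(y + 4)*(y - 5)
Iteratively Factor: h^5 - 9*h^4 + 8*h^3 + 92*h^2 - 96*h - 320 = (h - 4)*(h^4 - 5*h^3 - 12*h^2 + 44*h + 80) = (h - 4)*(h + 2)*(h^3 - 7*h^2 + 2*h + 40) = (h - 4)*(h + 2)^2*(h^2 - 9*h + 20) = (h - 4)^2*(h + 2)^2*(h - 5)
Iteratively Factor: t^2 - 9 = (t - 3)*(t + 3)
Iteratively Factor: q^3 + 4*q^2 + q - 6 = (q - 1)*(q^2 + 5*q + 6) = (q - 1)*(q + 3)*(q + 2)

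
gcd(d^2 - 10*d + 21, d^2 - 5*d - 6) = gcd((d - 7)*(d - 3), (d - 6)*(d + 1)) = 1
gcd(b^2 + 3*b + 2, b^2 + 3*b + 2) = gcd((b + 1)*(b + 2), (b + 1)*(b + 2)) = b^2 + 3*b + 2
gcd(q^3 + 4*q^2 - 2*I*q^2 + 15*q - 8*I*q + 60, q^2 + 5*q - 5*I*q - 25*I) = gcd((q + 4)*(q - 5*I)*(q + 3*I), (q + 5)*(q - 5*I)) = q - 5*I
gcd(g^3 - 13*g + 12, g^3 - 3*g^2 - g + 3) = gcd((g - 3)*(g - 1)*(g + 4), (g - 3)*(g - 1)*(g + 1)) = g^2 - 4*g + 3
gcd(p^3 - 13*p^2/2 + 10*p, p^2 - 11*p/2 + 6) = p - 4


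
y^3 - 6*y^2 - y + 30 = (y - 5)*(y - 3)*(y + 2)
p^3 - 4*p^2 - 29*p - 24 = (p - 8)*(p + 1)*(p + 3)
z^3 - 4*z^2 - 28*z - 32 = (z - 8)*(z + 2)^2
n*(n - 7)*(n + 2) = n^3 - 5*n^2 - 14*n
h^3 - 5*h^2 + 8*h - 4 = (h - 2)^2*(h - 1)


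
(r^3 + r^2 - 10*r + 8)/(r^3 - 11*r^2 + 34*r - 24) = (r^2 + 2*r - 8)/(r^2 - 10*r + 24)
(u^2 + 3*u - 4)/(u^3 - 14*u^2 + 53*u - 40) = (u + 4)/(u^2 - 13*u + 40)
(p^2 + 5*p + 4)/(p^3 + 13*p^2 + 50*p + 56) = (p + 1)/(p^2 + 9*p + 14)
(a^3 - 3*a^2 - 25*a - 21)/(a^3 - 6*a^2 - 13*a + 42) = (a + 1)/(a - 2)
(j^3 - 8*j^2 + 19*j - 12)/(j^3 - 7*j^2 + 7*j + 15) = (j^2 - 5*j + 4)/(j^2 - 4*j - 5)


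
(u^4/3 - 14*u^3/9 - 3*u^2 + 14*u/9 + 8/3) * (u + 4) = u^5/3 - 2*u^4/9 - 83*u^3/9 - 94*u^2/9 + 80*u/9 + 32/3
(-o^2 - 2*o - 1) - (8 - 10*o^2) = 9*o^2 - 2*o - 9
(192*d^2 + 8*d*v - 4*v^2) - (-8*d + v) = 192*d^2 + 8*d*v + 8*d - 4*v^2 - v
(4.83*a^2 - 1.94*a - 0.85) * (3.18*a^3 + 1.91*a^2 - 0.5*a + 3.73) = 15.3594*a^5 + 3.0561*a^4 - 8.8234*a^3 + 17.3624*a^2 - 6.8112*a - 3.1705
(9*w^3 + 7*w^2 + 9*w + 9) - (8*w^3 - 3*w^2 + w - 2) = w^3 + 10*w^2 + 8*w + 11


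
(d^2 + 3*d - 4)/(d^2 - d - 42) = (-d^2 - 3*d + 4)/(-d^2 + d + 42)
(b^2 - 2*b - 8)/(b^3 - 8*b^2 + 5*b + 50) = (b - 4)/(b^2 - 10*b + 25)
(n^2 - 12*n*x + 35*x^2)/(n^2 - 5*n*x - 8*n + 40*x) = (n - 7*x)/(n - 8)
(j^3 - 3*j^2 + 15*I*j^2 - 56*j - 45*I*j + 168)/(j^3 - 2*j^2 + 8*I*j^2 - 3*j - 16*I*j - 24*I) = (j + 7*I)/(j + 1)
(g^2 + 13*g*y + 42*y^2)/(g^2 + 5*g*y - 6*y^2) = (-g - 7*y)/(-g + y)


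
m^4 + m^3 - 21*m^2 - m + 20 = (m - 4)*(m - 1)*(m + 1)*(m + 5)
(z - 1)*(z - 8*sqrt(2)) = z^2 - 8*sqrt(2)*z - z + 8*sqrt(2)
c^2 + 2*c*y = c*(c + 2*y)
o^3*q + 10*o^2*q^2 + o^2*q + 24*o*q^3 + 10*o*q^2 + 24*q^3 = (o + 4*q)*(o + 6*q)*(o*q + q)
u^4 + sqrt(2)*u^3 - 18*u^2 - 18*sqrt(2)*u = u*(u - 3*sqrt(2))*(u + sqrt(2))*(u + 3*sqrt(2))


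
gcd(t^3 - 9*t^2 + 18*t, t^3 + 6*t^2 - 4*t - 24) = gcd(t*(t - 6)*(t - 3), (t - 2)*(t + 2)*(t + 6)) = 1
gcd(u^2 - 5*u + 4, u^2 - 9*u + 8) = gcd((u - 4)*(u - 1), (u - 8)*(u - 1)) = u - 1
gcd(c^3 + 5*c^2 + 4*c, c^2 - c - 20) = c + 4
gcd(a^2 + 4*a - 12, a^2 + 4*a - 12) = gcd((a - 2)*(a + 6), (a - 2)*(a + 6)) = a^2 + 4*a - 12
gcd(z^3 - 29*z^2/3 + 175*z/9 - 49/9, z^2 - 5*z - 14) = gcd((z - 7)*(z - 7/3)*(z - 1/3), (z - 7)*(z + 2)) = z - 7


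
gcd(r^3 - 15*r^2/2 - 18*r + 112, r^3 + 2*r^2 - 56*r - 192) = r^2 - 4*r - 32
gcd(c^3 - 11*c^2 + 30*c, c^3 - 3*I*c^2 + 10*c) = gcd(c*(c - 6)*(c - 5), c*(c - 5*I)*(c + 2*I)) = c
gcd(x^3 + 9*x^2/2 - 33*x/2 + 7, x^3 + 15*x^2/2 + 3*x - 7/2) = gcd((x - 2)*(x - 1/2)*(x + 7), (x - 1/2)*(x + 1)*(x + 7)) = x^2 + 13*x/2 - 7/2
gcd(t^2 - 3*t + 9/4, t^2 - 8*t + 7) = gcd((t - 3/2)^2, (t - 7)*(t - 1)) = 1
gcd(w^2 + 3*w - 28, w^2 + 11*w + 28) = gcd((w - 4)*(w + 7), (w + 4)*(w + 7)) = w + 7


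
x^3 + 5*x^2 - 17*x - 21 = (x - 3)*(x + 1)*(x + 7)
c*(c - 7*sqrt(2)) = c^2 - 7*sqrt(2)*c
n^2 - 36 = (n - 6)*(n + 6)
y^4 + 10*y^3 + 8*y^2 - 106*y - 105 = (y - 3)*(y + 1)*(y + 5)*(y + 7)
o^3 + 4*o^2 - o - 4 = (o - 1)*(o + 1)*(o + 4)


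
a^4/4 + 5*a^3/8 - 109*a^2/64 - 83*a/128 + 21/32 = (a/4 + 1)*(a - 7/4)*(a - 1/2)*(a + 3/4)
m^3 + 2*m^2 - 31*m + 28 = (m - 4)*(m - 1)*(m + 7)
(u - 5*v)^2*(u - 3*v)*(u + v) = u^4 - 12*u^3*v + 42*u^2*v^2 - 20*u*v^3 - 75*v^4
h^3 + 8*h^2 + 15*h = h*(h + 3)*(h + 5)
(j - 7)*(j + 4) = j^2 - 3*j - 28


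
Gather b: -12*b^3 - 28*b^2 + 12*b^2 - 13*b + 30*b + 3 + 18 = -12*b^3 - 16*b^2 + 17*b + 21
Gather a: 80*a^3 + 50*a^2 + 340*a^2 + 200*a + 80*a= 80*a^3 + 390*a^2 + 280*a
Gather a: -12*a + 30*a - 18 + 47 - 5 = 18*a + 24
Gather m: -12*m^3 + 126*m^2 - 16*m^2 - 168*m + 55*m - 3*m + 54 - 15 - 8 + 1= -12*m^3 + 110*m^2 - 116*m + 32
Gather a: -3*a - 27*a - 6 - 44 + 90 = 40 - 30*a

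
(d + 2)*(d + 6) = d^2 + 8*d + 12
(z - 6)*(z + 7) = z^2 + z - 42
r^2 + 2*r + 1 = (r + 1)^2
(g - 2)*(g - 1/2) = g^2 - 5*g/2 + 1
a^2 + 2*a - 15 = (a - 3)*(a + 5)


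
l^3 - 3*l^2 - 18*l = l*(l - 6)*(l + 3)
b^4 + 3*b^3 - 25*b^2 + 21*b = b*(b - 3)*(b - 1)*(b + 7)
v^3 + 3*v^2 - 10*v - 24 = (v - 3)*(v + 2)*(v + 4)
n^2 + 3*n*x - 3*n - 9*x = (n - 3)*(n + 3*x)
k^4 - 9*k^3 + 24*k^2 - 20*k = k*(k - 5)*(k - 2)^2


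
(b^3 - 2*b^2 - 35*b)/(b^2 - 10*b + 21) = b*(b + 5)/(b - 3)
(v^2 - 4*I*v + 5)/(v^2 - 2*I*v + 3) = (v - 5*I)/(v - 3*I)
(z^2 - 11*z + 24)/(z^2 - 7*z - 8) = (z - 3)/(z + 1)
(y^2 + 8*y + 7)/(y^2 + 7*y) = (y + 1)/y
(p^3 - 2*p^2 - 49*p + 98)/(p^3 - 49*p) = (p - 2)/p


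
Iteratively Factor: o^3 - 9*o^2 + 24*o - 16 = (o - 4)*(o^2 - 5*o + 4) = (o - 4)^2*(o - 1)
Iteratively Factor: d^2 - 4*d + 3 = (d - 3)*(d - 1)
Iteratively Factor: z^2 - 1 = (z - 1)*(z + 1)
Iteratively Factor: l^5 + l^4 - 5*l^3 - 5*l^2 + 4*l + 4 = (l + 1)*(l^4 - 5*l^2 + 4) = (l - 1)*(l + 1)*(l^3 + l^2 - 4*l - 4) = (l - 1)*(l + 1)^2*(l^2 - 4) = (l - 2)*(l - 1)*(l + 1)^2*(l + 2)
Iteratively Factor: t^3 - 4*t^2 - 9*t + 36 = (t - 3)*(t^2 - t - 12) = (t - 4)*(t - 3)*(t + 3)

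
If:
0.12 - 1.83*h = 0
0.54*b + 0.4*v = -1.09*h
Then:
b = -0.740740740740741*v - 0.132361870066788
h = 0.07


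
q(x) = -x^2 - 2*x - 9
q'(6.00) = -14.00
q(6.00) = -57.00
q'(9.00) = -20.00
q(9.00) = -108.00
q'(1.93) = -5.86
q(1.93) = -16.58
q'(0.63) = -3.26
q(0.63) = -10.66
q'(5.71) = -13.42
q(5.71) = -53.02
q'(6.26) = -14.52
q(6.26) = -60.71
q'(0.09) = -2.18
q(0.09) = -9.19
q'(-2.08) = 2.16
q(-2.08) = -9.17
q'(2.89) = -7.78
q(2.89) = -23.13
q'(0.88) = -3.76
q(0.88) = -11.53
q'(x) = -2*x - 2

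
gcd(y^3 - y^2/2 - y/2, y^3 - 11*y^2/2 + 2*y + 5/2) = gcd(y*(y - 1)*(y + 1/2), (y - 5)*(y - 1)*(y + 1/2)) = y^2 - y/2 - 1/2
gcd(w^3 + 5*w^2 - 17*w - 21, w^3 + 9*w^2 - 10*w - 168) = w + 7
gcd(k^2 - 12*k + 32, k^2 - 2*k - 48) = k - 8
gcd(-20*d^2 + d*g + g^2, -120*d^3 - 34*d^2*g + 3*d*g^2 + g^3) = 5*d + g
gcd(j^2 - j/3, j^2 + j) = j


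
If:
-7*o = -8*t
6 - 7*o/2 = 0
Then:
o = 12/7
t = 3/2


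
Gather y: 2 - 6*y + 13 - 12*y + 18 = 33 - 18*y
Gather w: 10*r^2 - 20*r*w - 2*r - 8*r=10*r^2 - 20*r*w - 10*r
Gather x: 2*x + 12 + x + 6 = 3*x + 18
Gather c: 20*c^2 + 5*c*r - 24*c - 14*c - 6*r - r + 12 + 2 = 20*c^2 + c*(5*r - 38) - 7*r + 14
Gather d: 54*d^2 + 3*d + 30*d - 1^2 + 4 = 54*d^2 + 33*d + 3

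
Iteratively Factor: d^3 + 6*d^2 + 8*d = (d + 2)*(d^2 + 4*d) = (d + 2)*(d + 4)*(d)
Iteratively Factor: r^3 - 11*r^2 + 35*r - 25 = (r - 5)*(r^2 - 6*r + 5) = (r - 5)*(r - 1)*(r - 5)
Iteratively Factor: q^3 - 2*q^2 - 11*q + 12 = (q - 1)*(q^2 - q - 12) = (q - 4)*(q - 1)*(q + 3)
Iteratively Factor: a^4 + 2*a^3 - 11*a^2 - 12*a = (a + 1)*(a^3 + a^2 - 12*a) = (a - 3)*(a + 1)*(a^2 + 4*a) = (a - 3)*(a + 1)*(a + 4)*(a)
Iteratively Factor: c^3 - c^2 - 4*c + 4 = (c - 2)*(c^2 + c - 2) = (c - 2)*(c + 2)*(c - 1)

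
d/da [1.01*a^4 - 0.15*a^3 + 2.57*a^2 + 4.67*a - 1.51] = 4.04*a^3 - 0.45*a^2 + 5.14*a + 4.67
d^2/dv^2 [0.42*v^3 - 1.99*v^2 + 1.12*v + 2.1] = 2.52*v - 3.98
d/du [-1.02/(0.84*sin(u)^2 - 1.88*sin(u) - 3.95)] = (1.7136*sin(u) - 1.9176)*cos(u)/(-0.84*sin(u)^2 + 1.88*sin(u) + 3.95)^2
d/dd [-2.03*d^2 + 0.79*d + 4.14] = 0.79 - 4.06*d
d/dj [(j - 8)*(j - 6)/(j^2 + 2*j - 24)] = 16*(j^2 - 9*j + 15)/(j^4 + 4*j^3 - 44*j^2 - 96*j + 576)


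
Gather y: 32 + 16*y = 16*y + 32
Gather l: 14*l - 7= 14*l - 7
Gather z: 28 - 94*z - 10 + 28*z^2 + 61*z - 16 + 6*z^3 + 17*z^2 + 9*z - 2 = 6*z^3 + 45*z^2 - 24*z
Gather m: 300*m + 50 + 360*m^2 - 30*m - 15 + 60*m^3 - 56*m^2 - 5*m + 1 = 60*m^3 + 304*m^2 + 265*m + 36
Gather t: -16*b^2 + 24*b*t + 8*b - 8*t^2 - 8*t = -16*b^2 + 8*b - 8*t^2 + t*(24*b - 8)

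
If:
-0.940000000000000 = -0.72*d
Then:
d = 1.31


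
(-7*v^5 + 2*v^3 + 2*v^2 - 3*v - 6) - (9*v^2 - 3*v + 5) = -7*v^5 + 2*v^3 - 7*v^2 - 11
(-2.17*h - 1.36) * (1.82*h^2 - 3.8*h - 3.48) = -3.9494*h^3 + 5.7708*h^2 + 12.7196*h + 4.7328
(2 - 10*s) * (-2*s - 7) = 20*s^2 + 66*s - 14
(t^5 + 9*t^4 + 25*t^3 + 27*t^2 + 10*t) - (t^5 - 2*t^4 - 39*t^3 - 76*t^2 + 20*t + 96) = 11*t^4 + 64*t^3 + 103*t^2 - 10*t - 96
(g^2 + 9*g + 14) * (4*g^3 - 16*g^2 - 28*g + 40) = 4*g^5 + 20*g^4 - 116*g^3 - 436*g^2 - 32*g + 560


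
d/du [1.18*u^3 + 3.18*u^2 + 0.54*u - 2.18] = 3.54*u^2 + 6.36*u + 0.54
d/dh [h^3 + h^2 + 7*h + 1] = 3*h^2 + 2*h + 7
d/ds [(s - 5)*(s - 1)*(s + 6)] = 3*s^2 - 31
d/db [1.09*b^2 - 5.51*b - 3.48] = 2.18*b - 5.51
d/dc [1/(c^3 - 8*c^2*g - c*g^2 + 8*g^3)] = (-3*c^2 + 16*c*g + g^2)/(c^3 - 8*c^2*g - c*g^2 + 8*g^3)^2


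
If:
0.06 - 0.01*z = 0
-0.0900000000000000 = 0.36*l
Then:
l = -0.25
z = 6.00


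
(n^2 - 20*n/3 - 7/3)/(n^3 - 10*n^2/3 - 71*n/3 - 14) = (3*n + 1)/(3*n^2 + 11*n + 6)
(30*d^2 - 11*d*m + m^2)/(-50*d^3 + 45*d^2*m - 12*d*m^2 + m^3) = (-6*d + m)/(10*d^2 - 7*d*m + m^2)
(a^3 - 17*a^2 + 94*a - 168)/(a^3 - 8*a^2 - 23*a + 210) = (a - 4)/(a + 5)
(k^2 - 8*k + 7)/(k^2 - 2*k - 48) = (-k^2 + 8*k - 7)/(-k^2 + 2*k + 48)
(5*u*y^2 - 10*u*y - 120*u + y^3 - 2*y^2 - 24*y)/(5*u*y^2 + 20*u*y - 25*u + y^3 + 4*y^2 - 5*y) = (y^2 - 2*y - 24)/(y^2 + 4*y - 5)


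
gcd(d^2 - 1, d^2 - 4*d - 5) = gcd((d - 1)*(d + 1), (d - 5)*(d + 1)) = d + 1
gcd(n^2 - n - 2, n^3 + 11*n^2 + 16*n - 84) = n - 2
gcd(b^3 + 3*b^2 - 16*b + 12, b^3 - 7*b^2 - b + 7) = b - 1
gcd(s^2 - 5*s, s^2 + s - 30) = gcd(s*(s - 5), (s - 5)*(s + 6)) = s - 5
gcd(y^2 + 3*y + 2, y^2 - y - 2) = y + 1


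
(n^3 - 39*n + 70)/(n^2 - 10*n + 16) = (n^2 + 2*n - 35)/(n - 8)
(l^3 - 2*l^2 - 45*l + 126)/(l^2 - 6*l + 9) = (l^2 + l - 42)/(l - 3)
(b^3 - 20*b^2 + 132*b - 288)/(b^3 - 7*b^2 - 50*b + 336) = (b - 6)/(b + 7)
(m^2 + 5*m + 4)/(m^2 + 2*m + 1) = (m + 4)/(m + 1)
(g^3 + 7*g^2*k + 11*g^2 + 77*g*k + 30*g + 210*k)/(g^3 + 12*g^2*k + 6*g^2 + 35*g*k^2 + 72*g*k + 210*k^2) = (g + 5)/(g + 5*k)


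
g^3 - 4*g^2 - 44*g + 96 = (g - 8)*(g - 2)*(g + 6)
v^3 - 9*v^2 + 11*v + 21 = (v - 7)*(v - 3)*(v + 1)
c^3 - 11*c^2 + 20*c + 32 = (c - 8)*(c - 4)*(c + 1)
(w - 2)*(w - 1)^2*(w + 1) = w^4 - 3*w^3 + w^2 + 3*w - 2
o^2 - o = o*(o - 1)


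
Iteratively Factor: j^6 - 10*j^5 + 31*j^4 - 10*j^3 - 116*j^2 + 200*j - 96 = (j - 2)*(j^5 - 8*j^4 + 15*j^3 + 20*j^2 - 76*j + 48) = (j - 4)*(j - 2)*(j^4 - 4*j^3 - j^2 + 16*j - 12) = (j - 4)*(j - 2)*(j - 1)*(j^3 - 3*j^2 - 4*j + 12) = (j - 4)*(j - 2)*(j - 1)*(j + 2)*(j^2 - 5*j + 6) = (j - 4)*(j - 3)*(j - 2)*(j - 1)*(j + 2)*(j - 2)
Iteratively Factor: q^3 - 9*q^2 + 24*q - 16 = (q - 4)*(q^2 - 5*q + 4) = (q - 4)*(q - 1)*(q - 4)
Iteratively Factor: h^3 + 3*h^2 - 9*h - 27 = (h + 3)*(h^2 - 9) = (h + 3)^2*(h - 3)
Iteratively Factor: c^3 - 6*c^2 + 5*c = (c - 1)*(c^2 - 5*c) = c*(c - 1)*(c - 5)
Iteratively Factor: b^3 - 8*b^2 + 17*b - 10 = (b - 2)*(b^2 - 6*b + 5) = (b - 5)*(b - 2)*(b - 1)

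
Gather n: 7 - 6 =1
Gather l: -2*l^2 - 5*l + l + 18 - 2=-2*l^2 - 4*l + 16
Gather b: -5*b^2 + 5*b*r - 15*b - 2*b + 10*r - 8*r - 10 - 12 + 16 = -5*b^2 + b*(5*r - 17) + 2*r - 6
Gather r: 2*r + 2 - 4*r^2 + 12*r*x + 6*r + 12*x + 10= -4*r^2 + r*(12*x + 8) + 12*x + 12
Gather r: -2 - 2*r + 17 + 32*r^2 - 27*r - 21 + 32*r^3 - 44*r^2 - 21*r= 32*r^3 - 12*r^2 - 50*r - 6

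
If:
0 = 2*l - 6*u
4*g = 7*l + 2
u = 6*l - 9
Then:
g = 223/68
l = 27/17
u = 9/17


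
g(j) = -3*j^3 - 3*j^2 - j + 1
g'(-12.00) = -1225.00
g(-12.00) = 4765.00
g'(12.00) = -1369.00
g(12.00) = -5627.00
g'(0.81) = -11.76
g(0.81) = -3.37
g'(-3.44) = -86.86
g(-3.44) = 91.06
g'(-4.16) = -131.79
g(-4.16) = 169.22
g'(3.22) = -113.64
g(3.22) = -133.48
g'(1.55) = -31.92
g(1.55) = -18.93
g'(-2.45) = -40.32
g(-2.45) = 29.56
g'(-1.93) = -22.94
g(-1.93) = 13.32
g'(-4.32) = -143.04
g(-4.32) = 191.20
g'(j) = -9*j^2 - 6*j - 1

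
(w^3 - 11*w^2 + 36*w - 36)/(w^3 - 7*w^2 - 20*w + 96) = (w^2 - 8*w + 12)/(w^2 - 4*w - 32)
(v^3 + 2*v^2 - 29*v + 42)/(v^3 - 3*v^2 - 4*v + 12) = (v + 7)/(v + 2)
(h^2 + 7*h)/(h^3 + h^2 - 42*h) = 1/(h - 6)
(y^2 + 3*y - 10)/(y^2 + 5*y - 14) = (y + 5)/(y + 7)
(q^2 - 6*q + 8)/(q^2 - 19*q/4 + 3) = 4*(q - 2)/(4*q - 3)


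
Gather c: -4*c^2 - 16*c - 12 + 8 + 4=-4*c^2 - 16*c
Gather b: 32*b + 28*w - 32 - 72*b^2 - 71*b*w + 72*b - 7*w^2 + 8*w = -72*b^2 + b*(104 - 71*w) - 7*w^2 + 36*w - 32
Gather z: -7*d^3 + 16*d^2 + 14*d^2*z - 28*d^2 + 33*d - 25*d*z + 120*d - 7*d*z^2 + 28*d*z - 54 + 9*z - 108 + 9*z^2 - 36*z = -7*d^3 - 12*d^2 + 153*d + z^2*(9 - 7*d) + z*(14*d^2 + 3*d - 27) - 162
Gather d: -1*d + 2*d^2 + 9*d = 2*d^2 + 8*d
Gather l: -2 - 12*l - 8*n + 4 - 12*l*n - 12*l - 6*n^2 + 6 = l*(-12*n - 24) - 6*n^2 - 8*n + 8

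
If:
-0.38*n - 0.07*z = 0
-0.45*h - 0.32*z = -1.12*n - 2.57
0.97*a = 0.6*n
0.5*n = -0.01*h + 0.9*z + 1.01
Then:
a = 0.11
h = 6.82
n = 0.17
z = -0.95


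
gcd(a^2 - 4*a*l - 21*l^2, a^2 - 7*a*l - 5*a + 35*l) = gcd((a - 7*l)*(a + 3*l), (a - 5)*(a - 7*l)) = a - 7*l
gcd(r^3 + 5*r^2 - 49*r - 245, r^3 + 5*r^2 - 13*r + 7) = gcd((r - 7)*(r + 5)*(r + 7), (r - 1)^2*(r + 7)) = r + 7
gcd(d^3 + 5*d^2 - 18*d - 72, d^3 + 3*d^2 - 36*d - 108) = d^2 + 9*d + 18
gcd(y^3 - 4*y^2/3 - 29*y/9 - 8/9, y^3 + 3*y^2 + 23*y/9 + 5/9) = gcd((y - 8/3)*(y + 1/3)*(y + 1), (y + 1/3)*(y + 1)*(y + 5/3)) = y^2 + 4*y/3 + 1/3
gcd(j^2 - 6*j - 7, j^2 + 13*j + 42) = 1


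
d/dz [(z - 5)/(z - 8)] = -3/(z - 8)^2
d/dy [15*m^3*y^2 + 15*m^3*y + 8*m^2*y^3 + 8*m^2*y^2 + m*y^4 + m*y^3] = m*(30*m^2*y + 15*m^2 + 24*m*y^2 + 16*m*y + 4*y^3 + 3*y^2)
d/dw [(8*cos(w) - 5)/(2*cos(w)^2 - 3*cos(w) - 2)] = (16*cos(w)^2 - 20*cos(w) + 31)*sin(w)/((cos(w) - 2)^2*(2*cos(w) + 1)^2)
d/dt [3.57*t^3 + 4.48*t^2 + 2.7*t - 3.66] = 10.71*t^2 + 8.96*t + 2.7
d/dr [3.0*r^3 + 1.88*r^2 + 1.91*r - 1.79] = 9.0*r^2 + 3.76*r + 1.91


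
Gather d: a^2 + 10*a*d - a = a^2 + 10*a*d - a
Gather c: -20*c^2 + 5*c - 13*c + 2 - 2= -20*c^2 - 8*c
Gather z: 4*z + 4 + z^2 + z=z^2 + 5*z + 4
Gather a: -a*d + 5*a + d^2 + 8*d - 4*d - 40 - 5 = a*(5 - d) + d^2 + 4*d - 45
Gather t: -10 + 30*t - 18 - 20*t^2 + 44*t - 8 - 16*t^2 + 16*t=-36*t^2 + 90*t - 36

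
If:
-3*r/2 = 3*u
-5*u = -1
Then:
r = -2/5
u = 1/5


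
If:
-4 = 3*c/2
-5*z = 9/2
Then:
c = -8/3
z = -9/10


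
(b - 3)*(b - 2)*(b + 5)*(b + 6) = b^4 + 6*b^3 - 19*b^2 - 84*b + 180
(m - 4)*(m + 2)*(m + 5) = m^3 + 3*m^2 - 18*m - 40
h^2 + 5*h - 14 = (h - 2)*(h + 7)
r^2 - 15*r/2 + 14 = (r - 4)*(r - 7/2)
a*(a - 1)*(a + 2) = a^3 + a^2 - 2*a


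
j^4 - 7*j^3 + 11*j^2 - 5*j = j*(j - 5)*(j - 1)^2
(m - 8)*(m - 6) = m^2 - 14*m + 48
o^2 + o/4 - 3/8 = (o - 1/2)*(o + 3/4)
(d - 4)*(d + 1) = d^2 - 3*d - 4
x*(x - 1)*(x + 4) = x^3 + 3*x^2 - 4*x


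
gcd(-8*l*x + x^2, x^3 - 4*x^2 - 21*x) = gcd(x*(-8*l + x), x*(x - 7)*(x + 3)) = x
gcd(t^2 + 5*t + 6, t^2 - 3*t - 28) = 1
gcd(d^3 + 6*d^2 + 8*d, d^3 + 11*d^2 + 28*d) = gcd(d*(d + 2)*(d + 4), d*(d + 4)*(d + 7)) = d^2 + 4*d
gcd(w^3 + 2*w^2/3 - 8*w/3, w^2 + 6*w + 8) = w + 2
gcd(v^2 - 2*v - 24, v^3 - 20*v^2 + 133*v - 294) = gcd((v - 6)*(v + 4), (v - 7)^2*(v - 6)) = v - 6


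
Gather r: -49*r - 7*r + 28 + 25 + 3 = 56 - 56*r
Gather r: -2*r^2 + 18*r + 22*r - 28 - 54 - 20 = -2*r^2 + 40*r - 102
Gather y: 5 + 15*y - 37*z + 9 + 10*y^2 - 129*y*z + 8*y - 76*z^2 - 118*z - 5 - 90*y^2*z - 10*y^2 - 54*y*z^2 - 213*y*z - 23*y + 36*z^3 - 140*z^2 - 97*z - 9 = -90*y^2*z + y*(-54*z^2 - 342*z) + 36*z^3 - 216*z^2 - 252*z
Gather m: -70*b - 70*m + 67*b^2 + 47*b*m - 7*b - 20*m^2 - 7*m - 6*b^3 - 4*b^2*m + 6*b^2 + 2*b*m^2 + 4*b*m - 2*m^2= -6*b^3 + 73*b^2 - 77*b + m^2*(2*b - 22) + m*(-4*b^2 + 51*b - 77)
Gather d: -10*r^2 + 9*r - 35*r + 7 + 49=-10*r^2 - 26*r + 56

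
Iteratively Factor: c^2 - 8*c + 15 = (c - 5)*(c - 3)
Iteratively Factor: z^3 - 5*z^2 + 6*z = (z)*(z^2 - 5*z + 6) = z*(z - 2)*(z - 3)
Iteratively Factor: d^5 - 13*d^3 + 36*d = (d + 2)*(d^4 - 2*d^3 - 9*d^2 + 18*d) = (d - 3)*(d + 2)*(d^3 + d^2 - 6*d) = (d - 3)*(d - 2)*(d + 2)*(d^2 + 3*d) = d*(d - 3)*(d - 2)*(d + 2)*(d + 3)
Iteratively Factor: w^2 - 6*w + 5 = (w - 1)*(w - 5)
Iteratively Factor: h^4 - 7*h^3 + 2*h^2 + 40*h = (h + 2)*(h^3 - 9*h^2 + 20*h) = (h - 4)*(h + 2)*(h^2 - 5*h) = (h - 5)*(h - 4)*(h + 2)*(h)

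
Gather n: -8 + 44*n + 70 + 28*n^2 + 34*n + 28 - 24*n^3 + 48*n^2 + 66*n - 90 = -24*n^3 + 76*n^2 + 144*n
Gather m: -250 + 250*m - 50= 250*m - 300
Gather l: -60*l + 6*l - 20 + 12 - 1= -54*l - 9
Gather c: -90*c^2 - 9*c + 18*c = -90*c^2 + 9*c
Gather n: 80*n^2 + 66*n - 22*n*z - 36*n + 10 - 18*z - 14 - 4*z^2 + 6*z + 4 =80*n^2 + n*(30 - 22*z) - 4*z^2 - 12*z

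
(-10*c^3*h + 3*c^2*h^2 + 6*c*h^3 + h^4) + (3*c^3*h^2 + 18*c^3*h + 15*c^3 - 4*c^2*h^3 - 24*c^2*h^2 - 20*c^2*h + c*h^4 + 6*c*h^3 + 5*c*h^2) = 3*c^3*h^2 + 8*c^3*h + 15*c^3 - 4*c^2*h^3 - 21*c^2*h^2 - 20*c^2*h + c*h^4 + 12*c*h^3 + 5*c*h^2 + h^4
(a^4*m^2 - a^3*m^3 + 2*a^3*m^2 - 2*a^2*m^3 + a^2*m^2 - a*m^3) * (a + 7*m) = a^5*m^2 + 6*a^4*m^3 + 2*a^4*m^2 - 7*a^3*m^4 + 12*a^3*m^3 + a^3*m^2 - 14*a^2*m^4 + 6*a^2*m^3 - 7*a*m^4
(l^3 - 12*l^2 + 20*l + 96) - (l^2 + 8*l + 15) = l^3 - 13*l^2 + 12*l + 81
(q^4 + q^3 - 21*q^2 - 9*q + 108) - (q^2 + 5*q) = q^4 + q^3 - 22*q^2 - 14*q + 108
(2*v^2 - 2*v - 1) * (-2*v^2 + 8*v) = -4*v^4 + 20*v^3 - 14*v^2 - 8*v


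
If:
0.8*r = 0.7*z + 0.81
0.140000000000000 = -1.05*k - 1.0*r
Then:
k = -0.833333333333333*z - 1.09761904761905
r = 0.875*z + 1.0125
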